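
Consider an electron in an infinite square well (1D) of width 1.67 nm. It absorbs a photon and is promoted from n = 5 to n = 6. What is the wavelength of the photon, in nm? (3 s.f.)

E_1 = h²/(8m_eL²) = 2.160×10^-20 J, so ΔE = (6² − 5²)E_1 = 2.376×10^-19 J.
λ = hc/ΔE = (6.626×10^-34·2.998×10^8)/2.376×10^-19 = 8.36×10^-7 m = 836 nm.

λ = 836 nm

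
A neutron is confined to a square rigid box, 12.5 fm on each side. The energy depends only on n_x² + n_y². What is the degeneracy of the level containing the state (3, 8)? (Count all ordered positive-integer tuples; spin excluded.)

The level has n_x² + n_y² = 73. The ordered positive-integer solutions are (3, 8), (8, 3).
That gives 2 states.

degeneracy = 2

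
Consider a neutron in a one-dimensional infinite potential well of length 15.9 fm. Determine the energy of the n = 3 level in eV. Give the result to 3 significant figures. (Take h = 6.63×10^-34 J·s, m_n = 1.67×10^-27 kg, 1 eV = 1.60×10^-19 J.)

For an infinite well E_n = n²h²/(8m_nL²), so E_1 = h²/(8m_nL²) = (6.63×10^-34)²/(8·1.67×10^-27·(1.59×10^-14 m)²) = 1.301×10^-13 J.
Then E_3 = 3²·E_1 = 9·1.301×10^-13 J = 1.171×10^-12 J.
Converting, E_3 = 1.171×10^-12 J / (1.60×10^-19 J/eV) = 7.32×10^6 eV.

E_3 = 7.32×10^6 eV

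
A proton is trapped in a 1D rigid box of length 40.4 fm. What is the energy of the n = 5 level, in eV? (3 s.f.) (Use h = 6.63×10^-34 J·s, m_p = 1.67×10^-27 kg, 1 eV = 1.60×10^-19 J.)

E_5 = 3.15×10^6 eV

For an infinite well E_n = n²h²/(8m_pL²), so E_1 = h²/(8m_pL²) = (6.63×10^-34)²/(8·1.67×10^-27·(4.04×10^-14 m)²) = 2.016×10^-14 J.
Then E_5 = 5²·E_1 = 25·2.016×10^-14 J = 5.040×10^-13 J.
Converting, E_5 = 5.040×10^-13 J / (1.60×10^-19 J/eV) = 3.15×10^6 eV.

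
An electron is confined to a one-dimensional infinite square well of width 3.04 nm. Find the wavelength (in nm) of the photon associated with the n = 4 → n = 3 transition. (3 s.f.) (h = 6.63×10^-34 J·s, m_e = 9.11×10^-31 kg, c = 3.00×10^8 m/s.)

E_1 = h²/(8m_eL²) = 6.526×10^-21 J, so ΔE = (4² − 3²)E_1 = 4.568×10^-20 J.
λ = hc/ΔE = (6.63×10^-34·3.00×10^8)/4.568×10^-20 = 4.35×10^-6 m = 4.35×10^3 nm.

λ = 4.35×10^3 nm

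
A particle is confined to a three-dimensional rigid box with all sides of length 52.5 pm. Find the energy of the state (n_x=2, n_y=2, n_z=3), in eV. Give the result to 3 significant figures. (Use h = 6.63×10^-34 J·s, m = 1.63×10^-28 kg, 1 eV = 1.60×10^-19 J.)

For a 3D rectangular well E = (h²/8m)·Σ n_i²/L_i² = (6.63×10^-34)²/(8·1.63×10^-28) · [2²/(52.5 pm)² + 2²/(52.5 pm)² + 3²/(52.5 pm)²].
Evaluating gives E = 2.079×10^-18 J = 13.0 eV.

E = 13.0 eV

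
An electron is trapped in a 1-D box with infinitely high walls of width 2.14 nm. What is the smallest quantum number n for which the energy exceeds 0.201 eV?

E_1 = h²/(8m_eL²) = 1.316×10^-20 J = 0.08215 eV.
Need n² > 0.201/0.08215 = 2.447, i.e. n > 1.564.
The smallest integer satisfying this is n = 2.

n = 2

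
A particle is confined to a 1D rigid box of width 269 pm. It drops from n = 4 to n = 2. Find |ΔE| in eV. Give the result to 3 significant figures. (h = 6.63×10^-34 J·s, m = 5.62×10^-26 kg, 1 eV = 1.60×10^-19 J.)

E_1 = h²/(8mL²) = 1.351×10^-23 J.
|ΔE| = |4² − 2²|·E_1 = 12·1.351×10^-23 J = 1.621×10^-22 J = 0.00101 eV.

|ΔE| = 0.00101 eV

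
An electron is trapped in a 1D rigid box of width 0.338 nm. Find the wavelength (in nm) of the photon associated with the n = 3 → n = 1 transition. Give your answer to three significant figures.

E_1 = h²/(8m_eL²) = 5.274×10^-19 J, so ΔE = (3² − 1²)E_1 = 4.219×10^-18 J.
λ = hc/ΔE = (6.626×10^-34·2.998×10^8)/4.219×10^-18 = 4.71×10^-8 m = 47.1 nm.

λ = 47.1 nm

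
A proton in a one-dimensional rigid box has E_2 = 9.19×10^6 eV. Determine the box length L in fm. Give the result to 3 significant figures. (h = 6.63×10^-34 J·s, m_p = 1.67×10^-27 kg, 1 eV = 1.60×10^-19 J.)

From E_n = n²h²/(8m_pL²), L = n·h/√(8m_pE_n).
E_2 = 9.19×10^6 eV = 1.470×10^-12 J, so L = 2·6.63×10^-34/√(8·1.67×10^-27·1.470×10^-12) = 9.46×10^-15 m = 9.46 fm.

L = 9.46 fm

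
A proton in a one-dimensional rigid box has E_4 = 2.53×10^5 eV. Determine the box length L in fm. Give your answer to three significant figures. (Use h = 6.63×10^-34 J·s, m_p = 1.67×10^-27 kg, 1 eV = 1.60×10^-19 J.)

From E_n = n²h²/(8m_pL²), L = n·h/√(8m_pE_n).
E_4 = 2.53×10^5 eV = 4.048×10^-14 J, so L = 4·6.63×10^-34/√(8·1.67×10^-27·4.048×10^-14) = 1.14×10^-13 m = 114 fm.

L = 114 fm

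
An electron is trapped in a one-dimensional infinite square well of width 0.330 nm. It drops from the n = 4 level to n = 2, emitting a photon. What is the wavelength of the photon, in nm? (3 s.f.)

E_1 = h²/(8m_eL²) = 5.532×10^-19 J, so ΔE = (4² − 2²)E_1 = 6.638×10^-18 J.
λ = hc/ΔE = (6.626×10^-34·2.998×10^8)/6.638×10^-18 = 2.99×10^-8 m = 29.9 nm.

λ = 29.9 nm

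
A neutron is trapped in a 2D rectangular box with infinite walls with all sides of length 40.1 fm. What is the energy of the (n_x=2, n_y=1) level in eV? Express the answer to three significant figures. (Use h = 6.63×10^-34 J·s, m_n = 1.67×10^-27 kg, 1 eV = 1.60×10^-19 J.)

E = 6.39×10^5 eV

For a 2D rectangular well E = (h²/8m_n)·Σ n_i²/L_i² = (6.63×10^-34)²/(8·1.67×10^-27) · [2²/(40.1 fm)² + 1²/(40.1 fm)²].
Evaluating gives E = 1.023×10^-13 J = 6.39×10^5 eV.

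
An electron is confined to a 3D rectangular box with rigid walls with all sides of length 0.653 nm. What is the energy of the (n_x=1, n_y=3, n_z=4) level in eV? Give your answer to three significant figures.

For a 3D rectangular well E = (h²/8m_e)·Σ n_i²/L_i² = (6.626×10^-34)²/(8·9.109×10^-31) · [1²/(0.653 nm)² + 3²/(0.653 nm)² + 4²/(0.653 nm)²].
Evaluating gives E = 3.674×10^-18 J = 22.9 eV.

E = 22.9 eV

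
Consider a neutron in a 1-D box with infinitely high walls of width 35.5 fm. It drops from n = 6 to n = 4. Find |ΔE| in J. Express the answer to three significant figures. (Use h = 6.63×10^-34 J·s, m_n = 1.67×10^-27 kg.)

|ΔE| = 5.22×10^-13 J

E_1 = h²/(8m_nL²) = 2.611×10^-14 J.
|ΔE| = |6² − 4²|·E_1 = 20·2.611×10^-14 J = 5.22×10^-13 J.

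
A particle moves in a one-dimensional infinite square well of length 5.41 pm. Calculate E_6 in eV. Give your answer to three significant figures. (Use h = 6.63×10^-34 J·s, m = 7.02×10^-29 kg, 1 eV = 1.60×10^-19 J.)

For an infinite well E_n = n²h²/(8mL²), so E_1 = h²/(8mL²) = (6.63×10^-34)²/(8·7.02×10^-29·(5.41×10^-12 m)²) = 2.674×10^-17 J.
Then E_6 = 6²·E_1 = 36·2.674×10^-17 J = 9.626×10^-16 J.
Converting, E_6 = 9.626×10^-16 J / (1.60×10^-19 J/eV) = 6.02×10^3 eV.

E_6 = 6.02×10^3 eV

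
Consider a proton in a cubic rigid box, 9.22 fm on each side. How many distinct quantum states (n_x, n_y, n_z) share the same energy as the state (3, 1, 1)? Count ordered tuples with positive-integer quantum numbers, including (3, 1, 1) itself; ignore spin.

The level has n_x² + n_y² + n_z² = 11. The ordered positive-integer solutions are (1, 1, 3), (1, 3, 1), (3, 1, 1).
That gives 3 states.

degeneracy = 3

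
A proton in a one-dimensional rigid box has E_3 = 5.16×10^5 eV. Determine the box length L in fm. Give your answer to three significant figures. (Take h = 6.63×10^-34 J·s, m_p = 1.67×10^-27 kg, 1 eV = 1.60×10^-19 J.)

From E_n = n²h²/(8m_pL²), L = n·h/√(8m_pE_n).
E_3 = 5.16×10^5 eV = 8.256×10^-14 J, so L = 3·6.63×10^-34/√(8·1.67×10^-27·8.256×10^-14) = 5.99×10^-14 m = 59.9 fm.

L = 59.9 fm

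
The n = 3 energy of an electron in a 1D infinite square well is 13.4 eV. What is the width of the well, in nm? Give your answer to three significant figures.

From E_n = n²h²/(8m_eL²), L = n·h/√(8m_eE_n).
E_3 = 13.4 eV = 2.147×10^-18 J, so L = 3·6.626×10^-34/√(8·9.109×10^-31·2.147×10^-18) = 5.03×10^-10 m = 0.503 nm.

L = 0.503 nm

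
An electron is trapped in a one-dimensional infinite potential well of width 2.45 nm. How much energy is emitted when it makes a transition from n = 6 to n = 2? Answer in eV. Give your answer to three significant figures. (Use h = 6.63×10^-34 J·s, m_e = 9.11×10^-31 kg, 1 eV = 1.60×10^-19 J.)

|ΔE| = 2.01 eV

E_1 = h²/(8m_eL²) = 1.005×10^-20 J.
|ΔE| = |6² − 2²|·E_1 = 32·1.005×10^-20 J = 3.216×10^-19 J = 2.01 eV.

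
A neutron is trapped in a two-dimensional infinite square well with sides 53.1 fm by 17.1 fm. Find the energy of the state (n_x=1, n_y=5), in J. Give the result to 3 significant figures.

E = 2.81×10^-12 J

For a 2D rectangular well E = (h²/8m_n)·Σ n_i²/L_i² = (6.626×10^-34)²/(8·1.675×10^-27) · [1²/(53.1 fm)² + 5²/(17.1 fm)²].
Evaluating gives E = 2.81×10^-12 J.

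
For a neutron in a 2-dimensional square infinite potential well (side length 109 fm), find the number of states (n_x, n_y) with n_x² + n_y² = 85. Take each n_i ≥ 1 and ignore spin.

The level has n_x² + n_y² = 85. The ordered positive-integer solutions are (2, 9), (6, 7), (7, 6), (9, 2).
That gives 4 states.

degeneracy = 4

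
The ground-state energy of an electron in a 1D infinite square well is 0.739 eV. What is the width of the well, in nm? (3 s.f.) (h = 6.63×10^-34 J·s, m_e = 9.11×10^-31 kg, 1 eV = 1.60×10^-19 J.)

L = 0.714 nm

From E_n = n²h²/(8m_eL²), L = n·h/√(8m_eE_n).
E_1 = 0.739 eV = 1.182×10^-19 J, so L = 1·6.63×10^-34/√(8·9.11×10^-31·1.182×10^-19) = 7.14×10^-10 m = 0.714 nm.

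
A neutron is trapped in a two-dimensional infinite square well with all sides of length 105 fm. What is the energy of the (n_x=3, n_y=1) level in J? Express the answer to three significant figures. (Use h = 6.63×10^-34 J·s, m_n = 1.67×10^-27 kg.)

E = 2.98×10^-14 J

For a 2D rectangular well E = (h²/8m_n)·Σ n_i²/L_i² = (6.63×10^-34)²/(8·1.67×10^-27) · [3²/(105 fm)² + 1²/(105 fm)²].
Evaluating gives E = 2.98×10^-14 J.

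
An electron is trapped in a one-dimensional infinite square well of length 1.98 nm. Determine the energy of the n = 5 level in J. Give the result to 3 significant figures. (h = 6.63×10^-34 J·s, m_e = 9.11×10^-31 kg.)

For an infinite well E_n = n²h²/(8m_eL²), so E_1 = h²/(8m_eL²) = (6.63×10^-34)²/(8·9.11×10^-31·(1.98×10^-9 m)²) = 1.538×10^-20 J.
Then E_5 = 5²·E_1 = 25·1.538×10^-20 J = 3.85×10^-19 J.

E_5 = 3.85×10^-19 J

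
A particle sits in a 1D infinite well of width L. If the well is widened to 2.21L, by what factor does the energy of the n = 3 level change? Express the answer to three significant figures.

0.205

E_n ∝ 1/L², so the energy scales by 1/2.21² = 0.205.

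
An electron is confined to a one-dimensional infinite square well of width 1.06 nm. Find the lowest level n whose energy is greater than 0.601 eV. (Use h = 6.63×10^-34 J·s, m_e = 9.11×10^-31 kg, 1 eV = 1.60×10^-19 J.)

E_1 = h²/(8m_eL²) = 5.368×10^-20 J = 0.3355 eV.
Need n² > 0.601/0.3355 = 1.791, i.e. n > 1.338.
The smallest integer satisfying this is n = 2.

n = 2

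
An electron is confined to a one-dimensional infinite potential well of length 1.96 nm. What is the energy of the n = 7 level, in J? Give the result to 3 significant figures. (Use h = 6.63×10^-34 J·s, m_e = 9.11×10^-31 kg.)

For an infinite well E_n = n²h²/(8m_eL²), so E_1 = h²/(8m_eL²) = (6.63×10^-34)²/(8·9.11×10^-31·(1.96×10^-9 m)²) = 1.570×10^-20 J.
Then E_7 = 7²·E_1 = 49·1.570×10^-20 J = 7.69×10^-19 J.

E_7 = 7.69×10^-19 J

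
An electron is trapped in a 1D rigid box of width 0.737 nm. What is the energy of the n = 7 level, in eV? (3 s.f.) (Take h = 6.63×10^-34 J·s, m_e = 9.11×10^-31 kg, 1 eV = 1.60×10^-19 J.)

E_7 = 34.0 eV

For an infinite well E_n = n²h²/(8m_eL²), so E_1 = h²/(8m_eL²) = (6.63×10^-34)²/(8·9.11×10^-31·(7.37×10^-10 m)²) = 1.110×10^-19 J.
Then E_7 = 7²·E_1 = 49·1.110×10^-19 J = 5.439×10^-18 J.
Converting, E_7 = 5.439×10^-18 J / (1.60×10^-19 J/eV) = 34.0 eV.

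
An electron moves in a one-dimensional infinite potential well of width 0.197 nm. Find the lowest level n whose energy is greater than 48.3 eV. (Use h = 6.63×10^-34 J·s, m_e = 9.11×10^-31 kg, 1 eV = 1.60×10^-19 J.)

n = 3

E_1 = h²/(8m_eL²) = 1.554×10^-18 J = 9.713 eV.
Need n² > 48.3/9.713 = 4.973, i.e. n > 2.230.
The smallest integer satisfying this is n = 3.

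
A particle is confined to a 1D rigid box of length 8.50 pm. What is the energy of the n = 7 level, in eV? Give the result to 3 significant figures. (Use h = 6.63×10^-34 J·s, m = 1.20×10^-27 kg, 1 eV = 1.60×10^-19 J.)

E_7 = 194 eV

For an infinite well E_n = n²h²/(8mL²), so E_1 = h²/(8mL²) = (6.63×10^-34)²/(8·1.20×10^-27·(8.50×10^-12 m)²) = 6.337×10^-19 J.
Then E_7 = 7²·E_1 = 49·6.337×10^-19 J = 3.105×10^-17 J.
Converting, E_7 = 3.105×10^-17 J / (1.60×10^-19 J/eV) = 194 eV.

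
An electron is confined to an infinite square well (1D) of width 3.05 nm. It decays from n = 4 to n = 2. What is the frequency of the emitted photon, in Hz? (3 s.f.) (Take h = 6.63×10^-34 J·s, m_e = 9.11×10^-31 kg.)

E_1 = h²/(8m_eL²) = 6.484×10^-21 J and ΔE = (4² − 2²)E_1 = 7.781×10^-20 J.
f = ΔE/h = 7.781×10^-20/6.63×10^-34 = 1.17×10^14 Hz.

f = 1.17×10^14 Hz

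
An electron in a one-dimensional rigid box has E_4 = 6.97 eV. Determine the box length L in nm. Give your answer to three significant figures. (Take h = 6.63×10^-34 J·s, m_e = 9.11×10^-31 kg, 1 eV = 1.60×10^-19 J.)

L = 0.930 nm

From E_n = n²h²/(8m_eL²), L = n·h/√(8m_eE_n).
E_4 = 6.97 eV = 1.115×10^-18 J, so L = 4·6.63×10^-34/√(8·9.11×10^-31·1.115×10^-18) = 9.30×10^-10 m = 0.930 nm.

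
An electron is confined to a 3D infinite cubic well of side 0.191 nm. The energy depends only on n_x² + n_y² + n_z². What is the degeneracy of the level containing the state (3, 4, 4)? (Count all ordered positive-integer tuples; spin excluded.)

The level has n_x² + n_y² + n_z² = 41. The ordered positive-integer solutions are (1, 2, 6), (1, 6, 2), (2, 1, 6), (2, 6, 1), (3, 4, 4), (4, 3, 4), (4, 4, 3), (6, 1, 2), (6, 2, 1).
That gives 9 states.

degeneracy = 9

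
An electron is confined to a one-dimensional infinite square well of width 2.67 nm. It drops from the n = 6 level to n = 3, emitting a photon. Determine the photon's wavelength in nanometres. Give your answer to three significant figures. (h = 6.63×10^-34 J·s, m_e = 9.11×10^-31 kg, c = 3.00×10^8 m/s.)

E_1 = h²/(8m_eL²) = 8.461×10^-21 J, so ΔE = (6² − 3²)E_1 = 2.284×10^-19 J.
λ = hc/ΔE = (6.63×10^-34·3.00×10^8)/2.284×10^-19 = 8.71×10^-7 m = 871 nm.

λ = 871 nm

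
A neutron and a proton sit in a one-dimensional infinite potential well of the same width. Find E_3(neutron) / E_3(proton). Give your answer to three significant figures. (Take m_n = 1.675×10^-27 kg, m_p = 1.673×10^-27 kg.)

0.999

E_n ∝ 1/m at fixed n and L, so the ratio is m_p/m_n = 1.673×10^-27/1.675×10^-27 = 0.999.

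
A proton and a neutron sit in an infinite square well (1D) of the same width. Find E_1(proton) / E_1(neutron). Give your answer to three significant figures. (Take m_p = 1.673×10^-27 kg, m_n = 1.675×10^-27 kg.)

E_n ∝ 1/m at fixed n and L, so the ratio is m_n/m_p = 1.675×10^-27/1.673×10^-27 = 1.00.

1.00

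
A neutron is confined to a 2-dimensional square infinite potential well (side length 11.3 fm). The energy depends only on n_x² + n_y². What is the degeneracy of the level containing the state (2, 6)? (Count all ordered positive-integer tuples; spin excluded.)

degeneracy = 2

The level has n_x² + n_y² = 40. The ordered positive-integer solutions are (2, 6), (6, 2).
That gives 2 states.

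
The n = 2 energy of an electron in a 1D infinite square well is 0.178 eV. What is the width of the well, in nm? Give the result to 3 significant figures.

From E_n = n²h²/(8m_eL²), L = n·h/√(8m_eE_n).
E_2 = 0.178 eV = 2.852×10^-20 J, so L = 2·6.626×10^-34/√(8·9.109×10^-31·2.852×10^-20) = 2.91×10^-9 m = 2.91 nm.

L = 2.91 nm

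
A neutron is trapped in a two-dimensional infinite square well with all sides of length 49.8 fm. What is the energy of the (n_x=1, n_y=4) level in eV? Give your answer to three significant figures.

For a 2D rectangular well E = (h²/8m_n)·Σ n_i²/L_i² = (6.626×10^-34)²/(8·1.675×10^-27) · [1²/(49.8 fm)² + 4²/(49.8 fm)²].
Evaluating gives E = 2.246×10^-13 J = 1.40×10^6 eV.

E = 1.40×10^6 eV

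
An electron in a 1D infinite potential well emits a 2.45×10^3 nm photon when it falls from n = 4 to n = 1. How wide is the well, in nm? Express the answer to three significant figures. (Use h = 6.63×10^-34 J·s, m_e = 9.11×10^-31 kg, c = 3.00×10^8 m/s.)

L = 3.34 nm

The photon carries ΔE = hc/λ = 6.63×10^-34·3.00×10^8/2.45×10^-6 m = 8.118×10^-20 J.
Since ΔE = (4² − 1²)E_1, E_1 = 5.412×10^-21 J, and L = h/√(8m_eE_1) = 3.34×10^-9 m = 3.34 nm.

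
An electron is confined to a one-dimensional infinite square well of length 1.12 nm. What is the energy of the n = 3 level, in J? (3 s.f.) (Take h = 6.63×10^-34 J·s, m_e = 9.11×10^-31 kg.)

For an infinite well E_n = n²h²/(8m_eL²), so E_1 = h²/(8m_eL²) = (6.63×10^-34)²/(8·9.11×10^-31·(1.12×10^-9 m)²) = 4.808×10^-20 J.
Then E_3 = 3²·E_1 = 9·4.808×10^-20 J = 4.33×10^-19 J.

E_3 = 4.33×10^-19 J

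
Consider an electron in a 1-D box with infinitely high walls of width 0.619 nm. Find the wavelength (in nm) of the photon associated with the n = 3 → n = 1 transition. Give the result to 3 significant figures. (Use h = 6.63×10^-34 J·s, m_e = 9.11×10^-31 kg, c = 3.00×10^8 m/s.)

λ = 158 nm

E_1 = h²/(8m_eL²) = 1.574×10^-19 J, so ΔE = (3² − 1²)E_1 = 1.259×10^-18 J.
λ = hc/ΔE = (6.63×10^-34·3.00×10^8)/1.259×10^-18 = 1.58×10^-7 m = 158 nm.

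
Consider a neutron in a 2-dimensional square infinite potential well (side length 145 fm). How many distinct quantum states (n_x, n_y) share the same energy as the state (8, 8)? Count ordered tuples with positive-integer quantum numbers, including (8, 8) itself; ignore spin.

degeneracy = 1

The level has n_x² + n_y² = 128. The ordered positive-integer solutions are (8, 8).
That gives 1 state.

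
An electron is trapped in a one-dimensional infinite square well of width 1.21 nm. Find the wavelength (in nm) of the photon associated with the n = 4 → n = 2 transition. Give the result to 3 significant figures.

E_1 = h²/(8m_eL²) = 4.115×10^-20 J, so ΔE = (4² − 2²)E_1 = 4.938×10^-19 J.
λ = hc/ΔE = (6.626×10^-34·2.998×10^8)/4.938×10^-19 = 4.02×10^-7 m = 402 nm.

λ = 402 nm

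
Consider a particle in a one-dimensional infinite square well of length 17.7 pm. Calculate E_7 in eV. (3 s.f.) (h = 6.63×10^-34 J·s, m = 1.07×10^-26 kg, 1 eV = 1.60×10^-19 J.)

E_7 = 5.02 eV

For an infinite well E_n = n²h²/(8mL²), so E_1 = h²/(8mL²) = (6.63×10^-34)²/(8·1.07×10^-26·(1.77×10^-11 m)²) = 1.639×10^-20 J.
Then E_7 = 7²·E_1 = 49·1.639×10^-20 J = 8.031×10^-19 J.
Converting, E_7 = 8.031×10^-19 J / (1.60×10^-19 J/eV) = 5.02 eV.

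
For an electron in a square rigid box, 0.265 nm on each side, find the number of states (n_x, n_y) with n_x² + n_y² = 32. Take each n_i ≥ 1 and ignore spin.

degeneracy = 1

The level has n_x² + n_y² = 32. The ordered positive-integer solutions are (4, 4).
That gives 1 state.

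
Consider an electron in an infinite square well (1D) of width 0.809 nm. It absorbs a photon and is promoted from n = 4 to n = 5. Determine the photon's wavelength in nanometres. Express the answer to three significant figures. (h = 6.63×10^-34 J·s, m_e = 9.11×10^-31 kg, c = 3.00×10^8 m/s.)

λ = 240 nm

E_1 = h²/(8m_eL²) = 9.216×10^-20 J, so ΔE = (5² − 4²)E_1 = 8.294×10^-19 J.
λ = hc/ΔE = (6.63×10^-34·3.00×10^8)/8.294×10^-19 = 2.40×10^-7 m = 240 nm.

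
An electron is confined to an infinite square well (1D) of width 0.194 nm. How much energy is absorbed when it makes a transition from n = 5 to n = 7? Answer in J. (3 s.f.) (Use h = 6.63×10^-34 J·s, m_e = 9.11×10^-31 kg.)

|ΔE| = 3.85×10^-17 J

E_1 = h²/(8m_eL²) = 1.603×10^-18 J.
|ΔE| = |5² − 7²|·E_1 = 24·1.603×10^-18 J = 3.85×10^-17 J.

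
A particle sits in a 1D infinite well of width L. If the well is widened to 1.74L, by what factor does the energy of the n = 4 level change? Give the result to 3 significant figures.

0.330

E_n ∝ 1/L², so the energy scales by 1/1.74² = 0.330.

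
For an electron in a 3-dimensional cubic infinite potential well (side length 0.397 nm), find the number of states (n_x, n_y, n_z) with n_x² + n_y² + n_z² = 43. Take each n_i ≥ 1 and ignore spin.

degeneracy = 3

The level has n_x² + n_y² + n_z² = 43. The ordered positive-integer solutions are (3, 3, 5), (3, 5, 3), (5, 3, 3).
That gives 3 states.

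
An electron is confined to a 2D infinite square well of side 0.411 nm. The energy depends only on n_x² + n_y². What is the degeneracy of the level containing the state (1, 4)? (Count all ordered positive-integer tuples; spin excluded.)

degeneracy = 2

The level has n_x² + n_y² = 17. The ordered positive-integer solutions are (1, 4), (4, 1).
That gives 2 states.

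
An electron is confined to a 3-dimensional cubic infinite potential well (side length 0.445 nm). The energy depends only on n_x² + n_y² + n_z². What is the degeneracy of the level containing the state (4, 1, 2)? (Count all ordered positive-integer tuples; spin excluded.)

The level has n_x² + n_y² + n_z² = 21. The ordered positive-integer solutions are (1, 2, 4), (1, 4, 2), (2, 1, 4), (2, 4, 1), (4, 1, 2), (4, 2, 1).
That gives 6 states.

degeneracy = 6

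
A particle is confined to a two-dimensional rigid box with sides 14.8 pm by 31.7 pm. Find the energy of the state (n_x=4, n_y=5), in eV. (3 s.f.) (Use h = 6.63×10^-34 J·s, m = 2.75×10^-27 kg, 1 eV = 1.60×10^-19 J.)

For a 2D rectangular well E = (h²/8m)·Σ n_i²/L_i² = (6.63×10^-34)²/(8·2.75×10^-27) · [4²/(14.8 pm)² + 5²/(31.7 pm)²].
Evaluating gives E = 1.957×10^-18 J = 12.2 eV.

E = 12.2 eV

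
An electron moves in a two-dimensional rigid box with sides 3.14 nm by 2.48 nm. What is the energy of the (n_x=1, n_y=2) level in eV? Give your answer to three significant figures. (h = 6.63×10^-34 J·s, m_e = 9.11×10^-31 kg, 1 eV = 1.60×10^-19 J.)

For a 2D rectangular well E = (h²/8m_e)·Σ n_i²/L_i² = (6.63×10^-34)²/(8·9.11×10^-31) · [1²/(3.14 nm)² + 2²/(2.48 nm)²].
Evaluating gives E = 4.534×10^-20 J = 0.283 eV.

E = 0.283 eV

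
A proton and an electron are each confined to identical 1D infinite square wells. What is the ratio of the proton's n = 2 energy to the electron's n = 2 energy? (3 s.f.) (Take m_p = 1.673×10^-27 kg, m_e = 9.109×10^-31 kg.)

E_n ∝ 1/m at fixed n and L, so the ratio is m_e/m_p = 9.109×10^-31/1.673×10^-27 = 5.44×10^-4.

5.44×10^-4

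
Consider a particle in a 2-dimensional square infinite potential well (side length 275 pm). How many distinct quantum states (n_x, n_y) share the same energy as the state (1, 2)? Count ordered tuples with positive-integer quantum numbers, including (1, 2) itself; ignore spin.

The level has n_x² + n_y² = 5. The ordered positive-integer solutions are (1, 2), (2, 1).
That gives 2 states.

degeneracy = 2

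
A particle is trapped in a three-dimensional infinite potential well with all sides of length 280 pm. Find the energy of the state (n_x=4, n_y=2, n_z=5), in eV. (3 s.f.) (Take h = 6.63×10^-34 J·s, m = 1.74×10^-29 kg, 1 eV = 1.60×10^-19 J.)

For a 3D rectangular well E = (h²/8m)·Σ n_i²/L_i² = (6.63×10^-34)²/(8·1.74×10^-29) · [4²/(280 pm)² + 2²/(280 pm)² + 5²/(280 pm)²].
Evaluating gives E = 1.813×10^-18 J = 11.3 eV.

E = 11.3 eV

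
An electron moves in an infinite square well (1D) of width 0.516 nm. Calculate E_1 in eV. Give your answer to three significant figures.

E_1 = 1.41 eV

For an infinite well E_n = n²h²/(8m_eL²), so E_1 = h²/(8m_eL²) = (6.626×10^-34)²/(8·9.109×10^-31·(5.16×10^-10 m)²) = 2.263×10^-19 J.
Converting, E_1 = 2.263×10^-19 J / (1.602×10^-19 J/eV) = 1.41 eV.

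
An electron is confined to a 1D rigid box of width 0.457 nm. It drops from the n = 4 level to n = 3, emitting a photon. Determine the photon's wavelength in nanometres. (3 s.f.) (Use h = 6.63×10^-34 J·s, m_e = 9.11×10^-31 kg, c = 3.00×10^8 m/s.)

E_1 = h²/(8m_eL²) = 2.888×10^-19 J, so ΔE = (4² − 3²)E_1 = 2.022×10^-18 J.
λ = hc/ΔE = (6.63×10^-34·3.00×10^8)/2.022×10^-18 = 9.84×10^-8 m = 98.4 nm.

λ = 98.4 nm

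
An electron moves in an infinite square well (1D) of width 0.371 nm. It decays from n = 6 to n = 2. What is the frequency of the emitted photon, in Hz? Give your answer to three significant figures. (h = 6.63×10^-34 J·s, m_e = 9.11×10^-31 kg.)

f = 2.11×10^16 Hz

E_1 = h²/(8m_eL²) = 4.382×10^-19 J and ΔE = (6² − 2²)E_1 = 1.402×10^-17 J.
f = ΔE/h = 1.402×10^-17/6.63×10^-34 = 2.11×10^16 Hz.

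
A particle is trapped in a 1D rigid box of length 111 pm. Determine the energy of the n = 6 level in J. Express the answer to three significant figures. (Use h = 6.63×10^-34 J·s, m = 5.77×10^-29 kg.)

E_6 = 2.78×10^-18 J

For an infinite well E_n = n²h²/(8mL²), so E_1 = h²/(8mL²) = (6.63×10^-34)²/(8·5.77×10^-29·(1.11×10^-10 m)²) = 7.729×10^-20 J.
Then E_6 = 6²·E_1 = 36·7.729×10^-20 J = 2.78×10^-18 J.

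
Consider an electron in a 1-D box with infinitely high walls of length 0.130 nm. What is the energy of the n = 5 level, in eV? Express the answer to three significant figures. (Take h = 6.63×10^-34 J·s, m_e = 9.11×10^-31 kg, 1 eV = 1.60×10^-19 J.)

For an infinite well E_n = n²h²/(8m_eL²), so E_1 = h²/(8m_eL²) = (6.63×10^-34)²/(8·9.11×10^-31·(1.30×10^-10 m)²) = 3.569×10^-18 J.
Then E_5 = 5²·E_1 = 25·3.569×10^-18 J = 8.922×10^-17 J.
Converting, E_5 = 8.922×10^-17 J / (1.60×10^-19 J/eV) = 558 eV.

E_5 = 558 eV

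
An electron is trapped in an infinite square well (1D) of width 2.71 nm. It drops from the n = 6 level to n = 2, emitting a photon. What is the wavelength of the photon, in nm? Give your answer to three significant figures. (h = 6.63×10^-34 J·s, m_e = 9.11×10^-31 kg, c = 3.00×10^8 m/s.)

λ = 757 nm

E_1 = h²/(8m_eL²) = 8.213×10^-21 J, so ΔE = (6² − 2²)E_1 = 2.628×10^-19 J.
λ = hc/ΔE = (6.63×10^-34·3.00×10^8)/2.628×10^-19 = 7.57×10^-7 m = 757 nm.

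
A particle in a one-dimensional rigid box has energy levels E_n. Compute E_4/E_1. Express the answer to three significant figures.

E_n ∝ n², so E_4/E_1 = 4²/1² = 16/1 = 16.0.

16.0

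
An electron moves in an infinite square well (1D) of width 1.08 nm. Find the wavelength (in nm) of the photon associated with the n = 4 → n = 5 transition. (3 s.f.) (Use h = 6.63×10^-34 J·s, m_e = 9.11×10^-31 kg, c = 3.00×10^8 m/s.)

λ = 427 nm

E_1 = h²/(8m_eL²) = 5.171×10^-20 J, so ΔE = (5² − 4²)E_1 = 4.654×10^-19 J.
λ = hc/ΔE = (6.63×10^-34·3.00×10^8)/4.654×10^-19 = 4.27×10^-7 m = 427 nm.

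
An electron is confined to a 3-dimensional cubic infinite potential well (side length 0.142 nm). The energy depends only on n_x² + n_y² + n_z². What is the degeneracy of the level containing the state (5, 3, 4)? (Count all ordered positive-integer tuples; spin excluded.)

The level has n_x² + n_y² + n_z² = 50. The ordered positive-integer solutions are (3, 4, 5), (3, 5, 4), (4, 3, 5), (4, 5, 3), (5, 3, 4), (5, 4, 3).
That gives 6 states.

degeneracy = 6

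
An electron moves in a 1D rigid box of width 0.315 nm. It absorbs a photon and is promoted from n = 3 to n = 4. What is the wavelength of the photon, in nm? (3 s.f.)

E_1 = h²/(8m_eL²) = 6.072×10^-19 J, so ΔE = (4² − 3²)E_1 = 4.250×10^-18 J.
λ = hc/ΔE = (6.626×10^-34·2.998×10^8)/4.250×10^-18 = 4.67×10^-8 m = 46.7 nm.

λ = 46.7 nm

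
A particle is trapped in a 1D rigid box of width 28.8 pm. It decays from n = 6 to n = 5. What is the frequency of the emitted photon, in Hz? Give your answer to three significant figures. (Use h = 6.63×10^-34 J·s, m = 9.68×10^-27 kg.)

E_1 = h²/(8mL²) = 6.843×10^-21 J and ΔE = (6² − 5²)E_1 = 7.527×10^-20 J.
f = ΔE/h = 7.527×10^-20/6.63×10^-34 = 1.14×10^14 Hz.

f = 1.14×10^14 Hz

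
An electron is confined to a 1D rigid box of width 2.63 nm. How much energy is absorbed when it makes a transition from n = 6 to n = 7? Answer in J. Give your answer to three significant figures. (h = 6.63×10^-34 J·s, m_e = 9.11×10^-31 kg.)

E_1 = h²/(8m_eL²) = 8.720×10^-21 J.
|ΔE| = |6² − 7²|·E_1 = 13·8.720×10^-21 J = 1.13×10^-19 J.

|ΔE| = 1.13×10^-19 J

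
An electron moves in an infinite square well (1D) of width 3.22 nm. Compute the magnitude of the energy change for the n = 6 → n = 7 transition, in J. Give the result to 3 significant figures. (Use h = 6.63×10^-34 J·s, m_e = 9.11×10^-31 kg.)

|ΔE| = 7.56×10^-20 J

E_1 = h²/(8m_eL²) = 5.817×10^-21 J.
|ΔE| = |6² − 7²|·E_1 = 13·5.817×10^-21 J = 7.56×10^-20 J.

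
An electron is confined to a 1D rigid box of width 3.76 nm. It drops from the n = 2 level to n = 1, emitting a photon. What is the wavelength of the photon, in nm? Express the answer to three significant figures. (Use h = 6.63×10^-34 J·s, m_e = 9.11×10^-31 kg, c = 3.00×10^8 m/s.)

λ = 1.55×10^4 nm

E_1 = h²/(8m_eL²) = 4.266×10^-21 J, so ΔE = (2² − 1²)E_1 = 1.280×10^-20 J.
λ = hc/ΔE = (6.63×10^-34·3.00×10^8)/1.280×10^-20 = 1.55×10^-5 m = 1.55×10^4 nm.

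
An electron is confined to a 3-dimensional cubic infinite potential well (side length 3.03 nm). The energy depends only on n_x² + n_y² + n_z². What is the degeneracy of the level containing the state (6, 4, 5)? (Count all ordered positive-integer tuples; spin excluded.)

The level has n_x² + n_y² + n_z² = 77. The ordered positive-integer solutions are (2, 3, 8), (2, 8, 3), (3, 2, 8), (3, 8, 2), (4, 5, 6), (4, 6, 5), (5, 4, 6), (5, 6, 4), (6, 4, 5), (6, 5, 4), (8, 2, 3), (8, 3, 2).
That gives 12 states.

degeneracy = 12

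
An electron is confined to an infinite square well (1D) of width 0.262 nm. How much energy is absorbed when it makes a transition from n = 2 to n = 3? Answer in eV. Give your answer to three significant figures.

|ΔE| = 27.4 eV

E_1 = h²/(8m_eL²) = 8.777×10^-19 J.
|ΔE| = |2² − 3²|·E_1 = 5·8.777×10^-19 J = 4.388×10^-18 J = 27.4 eV.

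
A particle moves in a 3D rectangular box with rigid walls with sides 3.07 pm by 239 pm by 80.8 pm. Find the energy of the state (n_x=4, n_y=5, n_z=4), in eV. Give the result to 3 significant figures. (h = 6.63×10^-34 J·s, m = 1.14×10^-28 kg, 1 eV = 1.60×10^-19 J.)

E = 5.12×10^3 eV

For a 3D rectangular well E = (h²/8m)·Σ n_i²/L_i² = (6.63×10^-34)²/(8·1.14×10^-28) · [4²/(3.07 pm)² + 5²/(239 pm)² + 4²/(80.8 pm)²].
Evaluating gives E = 8.196×10^-16 J = 5.12×10^3 eV.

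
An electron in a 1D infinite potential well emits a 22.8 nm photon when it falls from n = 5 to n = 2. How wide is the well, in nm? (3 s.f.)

The photon carries ΔE = hc/λ = 6.626×10^-34·2.998×10^8/2.28×10^-8 m = 8.713×10^-18 J.
Since ΔE = (5² − 2²)E_1, E_1 = 4.149×10^-19 J, and L = h/√(8m_eE_1) = 3.81×10^-10 m = 0.381 nm.

L = 0.381 nm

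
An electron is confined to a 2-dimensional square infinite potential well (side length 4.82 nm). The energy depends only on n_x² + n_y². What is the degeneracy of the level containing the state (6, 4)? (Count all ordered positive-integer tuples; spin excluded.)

degeneracy = 2

The level has n_x² + n_y² = 52. The ordered positive-integer solutions are (4, 6), (6, 4).
That gives 2 states.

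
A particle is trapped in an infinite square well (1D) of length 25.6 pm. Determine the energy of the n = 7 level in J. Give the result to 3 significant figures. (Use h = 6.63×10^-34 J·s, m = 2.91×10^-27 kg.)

For an infinite well E_n = n²h²/(8mL²), so E_1 = h²/(8mL²) = (6.63×10^-34)²/(8·2.91×10^-27·(2.56×10^-11 m)²) = 2.881×10^-20 J.
Then E_7 = 7²·E_1 = 49·2.881×10^-20 J = 1.41×10^-18 J.

E_7 = 1.41×10^-18 J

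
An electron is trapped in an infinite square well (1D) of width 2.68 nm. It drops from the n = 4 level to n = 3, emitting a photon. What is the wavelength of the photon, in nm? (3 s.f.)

E_1 = h²/(8m_eL²) = 8.388×10^-21 J, so ΔE = (4² − 3²)E_1 = 5.872×10^-20 J.
λ = hc/ΔE = (6.626×10^-34·2.998×10^8)/5.872×10^-20 = 3.38×10^-6 m = 3.38×10^3 nm.

λ = 3.38×10^3 nm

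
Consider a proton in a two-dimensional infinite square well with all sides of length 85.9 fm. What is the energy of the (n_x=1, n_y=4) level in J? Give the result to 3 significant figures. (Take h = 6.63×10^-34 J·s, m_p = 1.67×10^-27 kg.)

E = 7.58×10^-14 J

For a 2D rectangular well E = (h²/8m_p)·Σ n_i²/L_i² = (6.63×10^-34)²/(8·1.67×10^-27) · [1²/(85.9 fm)² + 4²/(85.9 fm)²].
Evaluating gives E = 7.58×10^-14 J.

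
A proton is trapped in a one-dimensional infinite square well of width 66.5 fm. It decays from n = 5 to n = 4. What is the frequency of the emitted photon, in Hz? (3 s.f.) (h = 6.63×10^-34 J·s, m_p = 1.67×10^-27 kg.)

E_1 = h²/(8m_pL²) = 7.440×10^-15 J and ΔE = (5² − 4²)E_1 = 6.696×10^-14 J.
f = ΔE/h = 6.696×10^-14/6.63×10^-34 = 1.01×10^20 Hz.

f = 1.01×10^20 Hz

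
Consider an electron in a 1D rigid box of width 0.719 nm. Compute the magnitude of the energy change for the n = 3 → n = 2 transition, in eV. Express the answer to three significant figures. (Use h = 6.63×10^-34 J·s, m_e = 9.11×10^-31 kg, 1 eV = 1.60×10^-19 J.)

|ΔE| = 3.65 eV

E_1 = h²/(8m_eL²) = 1.167×10^-19 J.
|ΔE| = |3² − 2²|·E_1 = 5·1.167×10^-19 J = 5.835×10^-19 J = 3.65 eV.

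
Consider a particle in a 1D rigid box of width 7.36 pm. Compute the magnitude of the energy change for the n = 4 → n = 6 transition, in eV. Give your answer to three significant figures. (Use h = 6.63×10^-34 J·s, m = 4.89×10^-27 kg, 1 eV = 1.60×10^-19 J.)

E_1 = h²/(8mL²) = 2.074×10^-19 J.
|ΔE| = |4² − 6²|·E_1 = 20·2.074×10^-19 J = 4.148×10^-18 J = 25.9 eV.

|ΔE| = 25.9 eV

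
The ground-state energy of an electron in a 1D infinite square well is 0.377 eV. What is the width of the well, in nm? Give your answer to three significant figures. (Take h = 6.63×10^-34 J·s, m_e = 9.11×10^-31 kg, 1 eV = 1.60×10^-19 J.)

L = 1.00 nm

From E_n = n²h²/(8m_eL²), L = n·h/√(8m_eE_n).
E_1 = 0.377 eV = 6.032×10^-20 J, so L = 1·6.63×10^-34/√(8·9.11×10^-31·6.032×10^-20) = 1.00×10^-9 m = 1.00 nm.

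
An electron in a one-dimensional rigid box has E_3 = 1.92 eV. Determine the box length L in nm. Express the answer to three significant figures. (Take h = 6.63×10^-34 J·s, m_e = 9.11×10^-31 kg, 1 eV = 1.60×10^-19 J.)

From E_n = n²h²/(8m_eL²), L = n·h/√(8m_eE_n).
E_3 = 1.92 eV = 3.072×10^-19 J, so L = 3·6.63×10^-34/√(8·9.11×10^-31·3.072×10^-19) = 1.33×10^-9 m = 1.33 nm.

L = 1.33 nm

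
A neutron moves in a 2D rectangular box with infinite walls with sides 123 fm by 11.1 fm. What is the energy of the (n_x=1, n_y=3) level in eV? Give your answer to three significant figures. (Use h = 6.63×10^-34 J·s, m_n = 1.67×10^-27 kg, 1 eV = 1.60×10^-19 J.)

For a 2D rectangular well E = (h²/8m_n)·Σ n_i²/L_i² = (6.63×10^-34)²/(8·1.67×10^-27) · [1²/(123 fm)² + 3²/(11.1 fm)²].
Evaluating gives E = 2.406×10^-12 J = 1.50×10^7 eV.

E = 1.50×10^7 eV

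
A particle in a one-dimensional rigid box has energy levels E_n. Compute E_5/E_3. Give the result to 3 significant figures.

2.78

E_n ∝ n², so E_5/E_3 = 5²/3² = 25/9 = 2.78.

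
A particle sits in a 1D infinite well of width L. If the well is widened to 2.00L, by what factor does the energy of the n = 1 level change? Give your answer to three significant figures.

E_n ∝ 1/L², so the energy scales by 1/2.00² = 0.250.

0.250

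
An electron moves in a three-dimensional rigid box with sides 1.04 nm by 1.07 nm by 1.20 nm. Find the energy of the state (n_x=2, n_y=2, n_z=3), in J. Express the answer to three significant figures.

For a 3D rectangular well E = (h²/8m_e)·Σ n_i²/L_i² = (6.626×10^-34)²/(8·9.109×10^-31) · [2²/(1.04 nm)² + 2²/(1.07 nm)² + 3²/(1.20 nm)²].
Evaluating gives E = 8.10×10^-19 J.

E = 8.10×10^-19 J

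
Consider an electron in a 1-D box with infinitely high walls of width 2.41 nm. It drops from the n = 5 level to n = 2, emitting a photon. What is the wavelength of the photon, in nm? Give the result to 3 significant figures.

E_1 = h²/(8m_eL²) = 1.037×10^-20 J, so ΔE = (5² − 2²)E_1 = 2.178×10^-19 J.
λ = hc/ΔE = (6.626×10^-34·2.998×10^8)/2.178×10^-19 = 9.12×10^-7 m = 912 nm.

λ = 912 nm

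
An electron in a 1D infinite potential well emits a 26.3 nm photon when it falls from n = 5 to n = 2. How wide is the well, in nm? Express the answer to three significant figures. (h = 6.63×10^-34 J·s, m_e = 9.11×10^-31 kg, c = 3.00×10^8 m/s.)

The photon carries ΔE = hc/λ = 6.63×10^-34·3.00×10^8/2.63×10^-8 m = 7.563×10^-18 J.
Since ΔE = (5² − 2²)E_1, E_1 = 3.601×10^-19 J, and L = h/√(8m_eE_1) = 4.09×10^-10 m = 0.409 nm.

L = 0.409 nm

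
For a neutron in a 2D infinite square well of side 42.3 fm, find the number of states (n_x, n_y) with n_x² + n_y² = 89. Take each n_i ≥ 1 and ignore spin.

degeneracy = 2

The level has n_x² + n_y² = 89. The ordered positive-integer solutions are (5, 8), (8, 5).
That gives 2 states.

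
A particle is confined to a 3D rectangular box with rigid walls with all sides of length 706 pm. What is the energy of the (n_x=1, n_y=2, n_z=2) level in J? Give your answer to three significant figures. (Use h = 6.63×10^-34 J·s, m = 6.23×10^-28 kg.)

E = 1.59×10^-21 J

For a 3D rectangular well E = (h²/8m)·Σ n_i²/L_i² = (6.63×10^-34)²/(8·6.23×10^-28) · [1²/(706 pm)² + 2²/(706 pm)² + 2²/(706 pm)²].
Evaluating gives E = 1.59×10^-21 J.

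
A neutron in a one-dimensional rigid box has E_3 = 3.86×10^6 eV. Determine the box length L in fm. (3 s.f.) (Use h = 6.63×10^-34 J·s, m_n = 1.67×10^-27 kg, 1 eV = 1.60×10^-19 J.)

L = 21.9 fm

From E_n = n²h²/(8m_nL²), L = n·h/√(8m_nE_n).
E_3 = 3.86×10^6 eV = 6.176×10^-13 J, so L = 3·6.63×10^-34/√(8·1.67×10^-27·6.176×10^-13) = 2.19×10^-14 m = 21.9 fm.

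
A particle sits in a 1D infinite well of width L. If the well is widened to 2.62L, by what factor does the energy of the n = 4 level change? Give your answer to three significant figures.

E_n ∝ 1/L², so the energy scales by 1/2.62² = 0.146.

0.146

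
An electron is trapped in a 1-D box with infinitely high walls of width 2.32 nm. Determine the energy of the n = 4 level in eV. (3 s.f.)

For an infinite well E_n = n²h²/(8m_eL²), so E_1 = h²/(8m_eL²) = (6.626×10^-34)²/(8·9.109×10^-31·(2.32×10^-9 m)²) = 1.119×10^-20 J.
Then E_4 = 4²·E_1 = 16·1.119×10^-20 J = 1.790×10^-19 J.
Converting, E_4 = 1.790×10^-19 J / (1.602×10^-19 J/eV) = 1.12 eV.

E_4 = 1.12 eV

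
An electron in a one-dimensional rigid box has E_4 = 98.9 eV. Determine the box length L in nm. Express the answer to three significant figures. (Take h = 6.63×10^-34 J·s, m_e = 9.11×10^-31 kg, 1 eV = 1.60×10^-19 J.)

From E_n = n²h²/(8m_eL²), L = n·h/√(8m_eE_n).
E_4 = 98.9 eV = 1.582×10^-17 J, so L = 4·6.63×10^-34/√(8·9.11×10^-31·1.582×10^-17) = 2.47×10^-10 m = 0.247 nm.

L = 0.247 nm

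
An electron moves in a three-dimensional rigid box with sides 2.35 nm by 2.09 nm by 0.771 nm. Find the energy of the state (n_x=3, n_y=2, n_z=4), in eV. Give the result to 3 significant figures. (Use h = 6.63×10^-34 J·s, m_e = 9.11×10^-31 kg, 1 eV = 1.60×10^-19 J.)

E = 11.1 eV

For a 3D rectangular well E = (h²/8m_e)·Σ n_i²/L_i² = (6.63×10^-34)²/(8·9.11×10^-31) · [3²/(2.35 nm)² + 2²/(2.09 nm)² + 4²/(0.771 nm)²].
Evaluating gives E = 1.777×10^-18 J = 11.1 eV.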